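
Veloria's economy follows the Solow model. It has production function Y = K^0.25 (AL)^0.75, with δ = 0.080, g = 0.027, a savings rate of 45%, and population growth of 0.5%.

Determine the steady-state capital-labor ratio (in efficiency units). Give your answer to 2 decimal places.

In steady state, investment equals break-even investment: s·k^α = (n + g + δ)·k.
Rearranging, k^(1−α) = s / (n + g + δ).
k^0.75 = 0.45 / (0.005 + 0.027 + 0.080) = 0.45 / 0.112 = 4.0179
k* = 4.0179^(1/0.75) ≈ 6.3875

k* ≈ 6.39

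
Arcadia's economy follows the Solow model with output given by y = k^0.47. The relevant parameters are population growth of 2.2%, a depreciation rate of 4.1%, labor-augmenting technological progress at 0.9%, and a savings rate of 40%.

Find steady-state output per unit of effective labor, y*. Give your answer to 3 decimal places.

In steady state, investment equals break-even investment: s·k^α = (n + g + δ)·k.
Rearranging, k^(1−α) = s / (n + g + δ).
k^0.53 = 0.40 / (0.022 + 0.009 + 0.041) = 0.40 / 0.072 = 5.5556
k* = 5.5556^(1/0.53) ≈ 25.4187
y* = (k*)^α = 25.4187^0.47 ≈ 4.5753

y* = 4.575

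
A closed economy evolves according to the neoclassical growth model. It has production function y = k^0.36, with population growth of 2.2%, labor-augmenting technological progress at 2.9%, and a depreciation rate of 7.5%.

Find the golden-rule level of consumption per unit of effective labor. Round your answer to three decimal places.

c_gold ≈ 1.155

At the golden rule, f'(k) = n + g + δ, so α·k^(α−1) = n + g + δ and k_gold = (α/(n + g + δ))^(1/(1−α)).
k_gold = (0.36/0.126)^(1/0.64) = 2.8571^1.5625 ≈ 5.1568
c_gold = f(k_gold) − (n + g + δ)·k_gold = 1.8049 − 0.126×5.1568 ≈ 1.1551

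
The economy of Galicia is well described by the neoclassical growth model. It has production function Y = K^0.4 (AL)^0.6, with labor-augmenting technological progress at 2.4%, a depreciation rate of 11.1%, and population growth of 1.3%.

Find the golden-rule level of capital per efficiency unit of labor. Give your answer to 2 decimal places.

k_gold ≈ 5.24

The golden rule sets f'(k) = n + g + δ, i.e. α·k^(α−1) = n + g + δ.
So k^(1−α) = α / (n + g + δ) = 0.4 / 0.148 = 2.7027.
k_gold = 2.7027^(1/0.6) ≈ 5.2440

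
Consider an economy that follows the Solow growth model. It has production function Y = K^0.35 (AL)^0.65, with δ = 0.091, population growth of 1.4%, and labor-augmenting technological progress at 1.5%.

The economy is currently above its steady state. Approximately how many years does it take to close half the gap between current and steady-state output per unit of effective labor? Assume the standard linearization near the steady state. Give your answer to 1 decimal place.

t_½ ≈ 8.9 years

Near the steady state the convergence rate is λ = (1 − α)(n + g + δ).
λ = (1 − 0.35) × 0.120 = 0.65 × 0.120 = 0.0780
Half-life = ln 2 / λ = 0.6931 / 0.0780 ≈ 8.89 years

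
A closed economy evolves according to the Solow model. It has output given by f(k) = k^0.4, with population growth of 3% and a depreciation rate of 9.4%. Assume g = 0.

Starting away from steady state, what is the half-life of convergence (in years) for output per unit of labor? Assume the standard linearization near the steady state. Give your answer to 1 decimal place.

Near the steady state the convergence rate is λ = (1 − α)(n + δ).
λ = (1 − 0.4) × 0.124 = 0.6 × 0.124 = 0.0744
Half-life = ln 2 / λ = 0.6931 / 0.0744 ≈ 9.32 years

about 9.3 years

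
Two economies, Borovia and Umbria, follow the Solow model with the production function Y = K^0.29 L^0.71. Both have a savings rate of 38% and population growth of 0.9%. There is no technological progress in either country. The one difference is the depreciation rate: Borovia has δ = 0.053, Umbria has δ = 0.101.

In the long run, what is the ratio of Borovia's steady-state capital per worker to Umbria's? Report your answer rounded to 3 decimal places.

Steady-state k* = [s/(n + δ)]^(1/(1−α)), so the ratio is [ (s_B/(n + δ)_B) / (s_U/(n + δ)_U) ]^1.4085.
s_B/(n + δ)_B = 0.38/0.062 = 6.1290; s_U/(n + δ)_U = 0.38/0.110 = 3.4545.
Ratio = (6.1290/3.4545)^1.4085 = 1.7742^1.4085 ≈ 2.2424

k*_B / k*_U ≈ 2.242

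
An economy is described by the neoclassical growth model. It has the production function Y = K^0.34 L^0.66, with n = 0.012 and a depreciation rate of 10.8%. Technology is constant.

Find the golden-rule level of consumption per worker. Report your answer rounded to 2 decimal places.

c_gold ≈ 1.13

At the golden rule, f'(k) = n + δ, so α·k^(α−1) = n + δ and k_gold = (α/(n + δ))^(1/(1−α)).
k_gold = (0.34/0.120)^(1/0.66) = 2.8333^1.5152 ≈ 4.8452
c_gold = f(k_gold) − (n + δ)·k_gold = 1.7100 − 0.120×4.8452 ≈ 1.1286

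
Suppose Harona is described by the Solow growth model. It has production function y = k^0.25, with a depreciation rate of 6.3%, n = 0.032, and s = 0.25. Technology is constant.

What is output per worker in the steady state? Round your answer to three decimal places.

y* ≈ 1.381

At the steady state, Δk = 0, so s·k^α = (n + δ)·k.
Dividing both sides by k: k^(1−α) = s / (n + δ).
k^0.75 = 0.25 / (0.032 + 0.063) = 0.25 / 0.095 = 2.6316
k* = 2.6316^(1/0.75) ≈ 3.6332
y* = (k*)^α = 3.6332^0.25 ≈ 1.3806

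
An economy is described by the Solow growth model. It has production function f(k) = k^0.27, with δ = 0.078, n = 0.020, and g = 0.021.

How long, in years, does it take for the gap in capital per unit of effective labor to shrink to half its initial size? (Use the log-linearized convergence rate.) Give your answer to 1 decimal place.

half-life ≈ 8.0 years

Near the steady state the convergence rate is λ = (1 − α)(n + g + δ).
λ = (1 − 0.27) × 0.119 = 0.73 × 0.119 = 0.08687
Half-life = ln 2 / λ = 0.6931 / 0.08687 ≈ 7.98 years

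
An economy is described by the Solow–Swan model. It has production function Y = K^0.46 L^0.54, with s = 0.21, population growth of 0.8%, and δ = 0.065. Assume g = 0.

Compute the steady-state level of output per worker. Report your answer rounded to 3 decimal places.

Steady state requires s·f(k) = (n + δ)·k, i.e. s·k^α = (n + δ)·k.
Rearranging, k^(1−α) = s / (n + δ).
k^0.54 = 0.21 / (0.008 + 0.065) = 0.21 / 0.073 = 2.8767
k* = 2.8767^(1/0.54) ≈ 7.0763
y* = (k*)^α = 7.0763^0.46 ≈ 2.4599

y* = 2.460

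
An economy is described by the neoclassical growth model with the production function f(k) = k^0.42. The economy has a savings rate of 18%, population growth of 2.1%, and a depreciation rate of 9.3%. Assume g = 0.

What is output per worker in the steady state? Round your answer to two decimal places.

Steady state requires s·f(k) = (n + δ)·k, i.e. s·k^α = (n + δ)·k.
Dividing both sides by k: k^(1−α) = s / (n + δ).
k^0.58 = 0.18 / (0.021 + 0.093) = 0.18 / 0.114 = 1.5789
k* = 1.5789^(1/0.58) ≈ 2.1978
y* = (k*)^α = 2.1978^0.42 ≈ 1.3920

y* ≈ 1.39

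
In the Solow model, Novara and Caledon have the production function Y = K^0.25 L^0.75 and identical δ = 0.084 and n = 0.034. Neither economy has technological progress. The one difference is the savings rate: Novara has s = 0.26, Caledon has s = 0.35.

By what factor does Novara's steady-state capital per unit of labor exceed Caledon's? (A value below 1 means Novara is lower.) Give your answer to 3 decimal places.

Steady-state k* = [s/(n + δ)]^(1/(1−α)), so the ratio is [ (s_N/(n + δ)_N) / (s_C/(n + δ)_C) ]^1.3333.
s_N/(n + δ)_N = 0.26/0.118 = 2.2034; s_C/(n + δ)_C = 0.35/0.118 = 2.9661.
Ratio = (2.2034/2.9661)^1.3333 = 0.7429^1.3333 ≈ 0.6728

ratio ≈ 0.673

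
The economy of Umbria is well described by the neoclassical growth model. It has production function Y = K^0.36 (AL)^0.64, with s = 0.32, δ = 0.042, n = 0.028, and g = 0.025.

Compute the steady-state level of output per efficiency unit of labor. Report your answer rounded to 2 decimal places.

At the steady state, Δk = 0, so s·k^α = (n + g + δ)·k.
Rearranging, k^(1−α) = s / (n + g + δ).
k^0.64 = 0.32 / (0.028 + 0.025 + 0.042) = 0.32 / 0.095 = 3.3684
k* = 3.3684^(1/0.64) ≈ 6.6696
y* = (k*)^α = 6.6696^0.36 ≈ 1.9800

y* = 1.98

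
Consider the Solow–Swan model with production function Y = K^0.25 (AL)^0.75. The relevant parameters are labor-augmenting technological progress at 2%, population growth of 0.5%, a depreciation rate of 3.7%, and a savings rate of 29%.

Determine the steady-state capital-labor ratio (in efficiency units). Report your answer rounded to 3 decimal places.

k* ≈ 7.822

Steady state requires s·f(k) = (n + g + δ)·k, i.e. s·k^α = (n + g + δ)·k.
Rearranging, k^(1−α) = s / (n + g + δ).
k^0.75 = 0.29 / (0.005 + 0.020 + 0.037) = 0.29 / 0.062 = 4.6774
k* = 4.6774^(1/0.75) ≈ 7.8224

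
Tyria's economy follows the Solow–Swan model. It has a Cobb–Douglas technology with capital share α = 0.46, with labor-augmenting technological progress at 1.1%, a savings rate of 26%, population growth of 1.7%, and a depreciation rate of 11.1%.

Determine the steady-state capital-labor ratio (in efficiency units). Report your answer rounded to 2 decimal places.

k* = 3.19

At the steady state, Δk = 0, so s·k^α = (n + g + δ)·k.
Dividing both sides by k: k^(1−α) = s / (n + g + δ).
k^0.54 = 0.26 / (0.017 + 0.011 + 0.111) = 0.26 / 0.139 = 1.8705
k* = 1.8705^(1/0.54) ≈ 3.1888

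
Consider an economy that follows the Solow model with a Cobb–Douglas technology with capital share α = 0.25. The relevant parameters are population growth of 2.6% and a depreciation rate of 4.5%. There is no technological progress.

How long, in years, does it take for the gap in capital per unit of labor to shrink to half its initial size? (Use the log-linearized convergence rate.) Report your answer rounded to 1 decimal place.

t_½ ≈ 13.0 years

Near the steady state the convergence rate is λ = (1 − α)(n + δ).
λ = (1 − 0.25) × 0.071 = 0.75 × 0.071 = 0.05325
Half-life = ln 2 / λ = 0.6931 / 0.05325 ≈ 13.02 years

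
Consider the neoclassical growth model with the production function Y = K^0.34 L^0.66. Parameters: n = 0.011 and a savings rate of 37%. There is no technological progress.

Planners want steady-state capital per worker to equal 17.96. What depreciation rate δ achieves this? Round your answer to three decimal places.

Steady state requires s·f(k) = (n + δ)·k, i.e. s·k^α = (n + δ)·k.
So s / (n + δ) = (k*)^(1−α) = 17.96^0.66 = 6.7273.
Therefore n + δ = s / 6.7273 = 0.37 / 6.7273 = 0.0550, so δ = 0.0550 − 0.011 = 0.0440.

δ ≈ 0.044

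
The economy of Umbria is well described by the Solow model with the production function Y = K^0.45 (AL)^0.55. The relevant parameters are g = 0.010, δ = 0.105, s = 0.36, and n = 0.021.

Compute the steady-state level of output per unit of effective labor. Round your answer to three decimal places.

y* ≈ 2.218

At the steady state, Δk = 0, so s·k^α = (n + g + δ)·k.
Rearranging, k^(1−α) = s / (n + g + δ).
k^0.55 = 0.36 / (0.021 + 0.010 + 0.105) = 0.36 / 0.136 = 2.6471
k* = 2.6471^(1/0.55) ≈ 5.8705
y* = (k*)^α = 5.8705^0.45 ≈ 2.2177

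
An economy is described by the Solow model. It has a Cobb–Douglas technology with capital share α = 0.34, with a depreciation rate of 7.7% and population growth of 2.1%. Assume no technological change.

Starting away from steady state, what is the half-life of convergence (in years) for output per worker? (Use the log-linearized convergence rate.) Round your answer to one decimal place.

Near the steady state the convergence rate is λ = (1 − α)(n + δ).
λ = (1 − 0.34) × 0.098 = 0.66 × 0.098 = 0.06468
Half-life = ln 2 / λ = 0.6931 / 0.06468 ≈ 10.72 years

t_½ ≈ 10.7 years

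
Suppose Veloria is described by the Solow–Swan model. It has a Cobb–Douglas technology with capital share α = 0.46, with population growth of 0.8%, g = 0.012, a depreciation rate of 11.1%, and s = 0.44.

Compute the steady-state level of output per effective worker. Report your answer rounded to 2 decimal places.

Steady state requires s·f(k) = (n + g + δ)·k, i.e. s·k^α = (n + g + δ)·k.
Dividing both sides by k: k^(1−α) = s / (n + g + δ).
k^0.54 = 0.44 / (0.008 + 0.012 + 0.111) = 0.44 / 0.131 = 3.3588
k* = 3.3588^(1/0.54) ≈ 9.4279
y* = (k*)^α = 9.4279^0.46 ≈ 2.8069

y* = 2.81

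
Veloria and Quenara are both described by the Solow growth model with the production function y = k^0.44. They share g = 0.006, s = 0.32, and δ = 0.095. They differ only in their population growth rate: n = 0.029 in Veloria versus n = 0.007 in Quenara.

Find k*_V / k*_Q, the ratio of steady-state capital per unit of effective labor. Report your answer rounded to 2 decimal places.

k*_V / k*_Q ≈ 0.72

Steady-state k* = [s/(n + g + δ)]^(1/(1−α)), so the ratio is [ (s_V/(n + g + δ)_V) / (s_Q/(n + g + δ)_Q) ]^1.7857.
s_V/(n + g + δ)_V = 0.32/0.130 = 2.4615; s_Q/(n + g + δ)_Q = 0.32/0.108 = 2.9630.
Ratio = (2.4615/2.9630)^1.7857 = 0.8307^1.7857 ≈ 0.7180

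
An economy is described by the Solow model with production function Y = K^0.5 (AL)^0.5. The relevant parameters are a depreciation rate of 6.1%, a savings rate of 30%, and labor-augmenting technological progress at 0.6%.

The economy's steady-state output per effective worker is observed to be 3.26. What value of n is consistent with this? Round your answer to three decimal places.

n ≈ 0.025

At the steady state, Δk = 0, so s·k^α = (n + g + δ)·k.
Since y* = [s/(n + g + δ)]^(α/(1−α)), we have s/(n + g + δ) = (y*)^((1−α)/α) = 3.26^1 = 3.2600.
Therefore n + g + δ = s / 3.2600 = 0.30 / 3.2600 = 0.0920, so n = 0.0920 − 0.067 = 0.0250.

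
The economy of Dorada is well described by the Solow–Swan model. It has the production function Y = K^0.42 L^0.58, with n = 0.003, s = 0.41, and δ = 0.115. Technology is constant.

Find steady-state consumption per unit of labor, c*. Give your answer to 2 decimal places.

Steady state requires s·f(k) = (n + δ)·k, i.e. s·k^α = (n + δ)·k.
Dividing both sides by k: k^(1−α) = s / (n + δ).
k^0.58 = 0.41 / (0.003 + 0.115) = 0.41 / 0.118 = 3.4746
k* = 3.4746^(1/0.58) ≈ 8.5624
y* = (k*)^α = 8.5624^0.42 ≈ 2.4643
c* = (1 − s)·y* = (1 − 0.41) × 2.4643 ≈ 1.4539

c* ≈ 1.45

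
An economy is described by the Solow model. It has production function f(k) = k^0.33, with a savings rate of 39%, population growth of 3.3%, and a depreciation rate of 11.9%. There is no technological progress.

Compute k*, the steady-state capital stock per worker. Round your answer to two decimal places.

k* = 4.08

In steady state, investment equals break-even investment: s·k^α = (n + δ)·k.
Rearranging, k^(1−α) = s / (n + δ).
k^0.67 = 0.39 / (0.033 + 0.119) = 0.39 / 0.152 = 2.5658
k* = 2.5658^(1/0.67) ≈ 4.0811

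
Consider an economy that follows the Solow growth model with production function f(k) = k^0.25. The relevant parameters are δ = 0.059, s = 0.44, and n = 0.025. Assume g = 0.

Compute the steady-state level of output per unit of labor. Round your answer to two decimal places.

y* ≈ 1.74

In steady state, investment equals break-even investment: s·k^α = (n + δ)·k.
Rearranging, k^(1−α) = s / (n + δ).
k^0.75 = 0.44 / (0.025 + 0.059) = 0.44 / 0.084 = 5.2381
k* = 5.2381^(1/0.75) ≈ 9.0970
y* = (k*)^α = 9.0970^0.25 ≈ 1.7367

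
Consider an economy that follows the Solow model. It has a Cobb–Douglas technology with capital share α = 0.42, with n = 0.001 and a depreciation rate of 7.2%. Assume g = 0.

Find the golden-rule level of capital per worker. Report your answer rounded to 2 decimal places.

k_gold ≈ 20.43

The golden rule sets f'(k) = n + δ, i.e. α·k^(α−1) = n + δ.
So k^(1−α) = α / (n + δ) = 0.42 / 0.073 = 5.7534.
k_gold = 5.7534^(1/0.58) ≈ 20.4275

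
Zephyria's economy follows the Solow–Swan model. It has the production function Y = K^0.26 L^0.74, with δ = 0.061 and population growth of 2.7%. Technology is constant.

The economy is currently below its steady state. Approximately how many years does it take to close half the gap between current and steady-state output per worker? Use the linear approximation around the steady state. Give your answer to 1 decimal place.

Near the steady state the convergence rate is λ = (1 − α)(n + δ).
λ = (1 − 0.26) × 0.088 = 0.74 × 0.088 = 0.06512
Half-life = ln 2 / λ = 0.6931 / 0.06512 ≈ 10.64 years

about 10.6 years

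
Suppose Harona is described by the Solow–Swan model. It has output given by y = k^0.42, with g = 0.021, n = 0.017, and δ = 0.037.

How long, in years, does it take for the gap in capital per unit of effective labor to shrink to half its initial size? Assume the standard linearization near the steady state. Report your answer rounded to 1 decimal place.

half-life ≈ 15.9 years

Near the steady state the convergence rate is λ = (1 − α)(n + g + δ).
λ = (1 − 0.42) × 0.075 = 0.58 × 0.075 = 0.0435
Half-life = ln 2 / λ = 0.6931 / 0.0435 ≈ 15.93 years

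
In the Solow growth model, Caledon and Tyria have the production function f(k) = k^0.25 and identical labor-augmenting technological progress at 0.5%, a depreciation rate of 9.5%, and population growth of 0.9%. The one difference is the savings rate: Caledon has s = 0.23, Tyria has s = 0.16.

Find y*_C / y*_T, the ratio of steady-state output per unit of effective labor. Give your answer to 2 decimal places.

Steady-state y* = [s/(n + g + δ)]^(α/(1−α)), so the ratio is [ (s_C/(n + g + δ)_C) / (s_T/(n + g + δ)_T) ]^0.3333.
s_C/(n + g + δ)_C = 0.23/0.109 = 2.1101; s_T/(n + g + δ)_T = 0.16/0.109 = 1.4679.
Ratio = (2.1101/1.4679)^0.3333 = 1.4375^0.3333 ≈ 1.1286

y*_C / y*_T ≈ 1.13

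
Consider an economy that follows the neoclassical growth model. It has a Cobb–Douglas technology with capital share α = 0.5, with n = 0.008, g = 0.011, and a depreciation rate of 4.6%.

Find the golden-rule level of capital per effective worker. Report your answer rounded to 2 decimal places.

k_gold ≈ 59.17

The golden rule sets f'(k) = n + g + δ, i.e. α·k^(α−1) = n + g + δ.
So k^(1−α) = α / (n + g + δ) = 0.5 / 0.065 = 7.6923.
k_gold = 7.6923^(1/0.5) ≈ 59.1715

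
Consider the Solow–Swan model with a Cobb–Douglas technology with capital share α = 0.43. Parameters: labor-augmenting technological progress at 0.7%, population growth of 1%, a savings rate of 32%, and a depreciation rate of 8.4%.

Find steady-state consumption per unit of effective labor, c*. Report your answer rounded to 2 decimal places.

c* ≈ 1.62

At the steady state, Δk = 0, so s·k^α = (n + g + δ)·k.
Rearranging, k^(1−α) = s / (n + g + δ).
k^0.57 = 0.32 / (0.010 + 0.007 + 0.084) = 0.32 / 0.101 = 3.1683
k* = 3.1683^(1/0.57) ≈ 7.5621
y* = (k*)^α = 7.5621^0.43 ≈ 2.3868
c* = (1 − s)·y* = (1 − 0.32) × 2.3868 ≈ 1.6230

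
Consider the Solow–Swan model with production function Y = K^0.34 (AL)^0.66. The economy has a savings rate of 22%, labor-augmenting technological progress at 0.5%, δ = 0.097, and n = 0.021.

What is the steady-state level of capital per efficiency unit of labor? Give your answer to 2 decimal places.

At the steady state, Δk = 0, so s·k^α = (n + g + δ)·k.
Rearranging, k^(1−α) = s / (n + g + δ).
k^0.66 = 0.22 / (0.021 + 0.005 + 0.097) = 0.22 / 0.123 = 1.7886
k* = 1.7886^(1/0.66) ≈ 2.4132

k* ≈ 2.41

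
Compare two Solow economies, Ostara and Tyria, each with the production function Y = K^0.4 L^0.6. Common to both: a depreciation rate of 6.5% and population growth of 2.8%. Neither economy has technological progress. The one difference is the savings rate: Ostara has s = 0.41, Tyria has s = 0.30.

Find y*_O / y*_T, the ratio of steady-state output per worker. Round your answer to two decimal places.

y*_O / y*_T ≈ 1.23

Steady-state y* = [s/(n + δ)]^(α/(1−α)), so the ratio is [ (s_O/(n + δ)_O) / (s_T/(n + δ)_T) ]^0.6667.
s_O/(n + δ)_O = 0.41/0.093 = 4.4086; s_T/(n + δ)_T = 0.30/0.093 = 3.2258.
Ratio = (4.4086/3.2258)^0.6667 = 1.3667^0.6667 ≈ 1.2316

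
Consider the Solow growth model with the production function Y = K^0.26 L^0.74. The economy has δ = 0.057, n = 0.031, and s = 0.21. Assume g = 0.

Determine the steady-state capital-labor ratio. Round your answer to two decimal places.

k* ≈ 3.24

Steady state requires s·f(k) = (n + δ)·k, i.e. s·k^α = (n + δ)·k.
Dividing both sides by k: k^(1−α) = s / (n + δ).
k^0.74 = 0.21 / (0.031 + 0.057) = 0.21 / 0.088 = 2.3864
k* = 2.3864^(1/0.74) ≈ 3.2394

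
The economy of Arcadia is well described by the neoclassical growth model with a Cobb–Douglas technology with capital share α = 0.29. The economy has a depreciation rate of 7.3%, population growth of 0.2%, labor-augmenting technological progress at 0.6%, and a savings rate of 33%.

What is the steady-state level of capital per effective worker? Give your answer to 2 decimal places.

k* = 7.23

In steady state, investment equals break-even investment: s·k^α = (n + g + δ)·k.
Dividing both sides by k: k^(1−α) = s / (n + g + δ).
k^0.71 = 0.33 / (0.002 + 0.006 + 0.073) = 0.33 / 0.081 = 4.0741
k* = 4.0741^(1/0.71) ≈ 7.2310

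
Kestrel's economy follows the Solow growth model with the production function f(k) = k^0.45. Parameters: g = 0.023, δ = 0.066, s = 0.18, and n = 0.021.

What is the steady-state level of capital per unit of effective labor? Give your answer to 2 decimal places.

k* ≈ 2.45

At the steady state, Δk = 0, so s·k^α = (n + g + δ)·k.
Rearranging, k^(1−α) = s / (n + g + δ).
k^0.55 = 0.18 / (0.021 + 0.023 + 0.066) = 0.18 / 0.110 = 1.6364
k* = 1.6364^(1/0.55) ≈ 2.4484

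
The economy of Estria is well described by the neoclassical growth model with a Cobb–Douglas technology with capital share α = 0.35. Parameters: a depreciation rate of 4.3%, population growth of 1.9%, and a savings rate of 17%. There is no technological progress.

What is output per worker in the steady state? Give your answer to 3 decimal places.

y* = 1.721

In steady state, investment equals break-even investment: s·k^α = (n + δ)·k.
Dividing both sides by k: k^(1−α) = s / (n + δ).
k^0.65 = 0.17 / (0.019 + 0.043) = 0.17 / 0.062 = 2.7419
k* = 2.7419^(1/0.65) ≈ 4.7198
y* = (k*)^α = 4.7198^0.35 ≈ 1.7214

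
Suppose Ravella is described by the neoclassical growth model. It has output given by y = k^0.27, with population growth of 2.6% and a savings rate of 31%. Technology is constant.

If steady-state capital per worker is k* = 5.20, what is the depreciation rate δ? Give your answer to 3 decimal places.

δ ≈ 0.067

At the steady state, Δk = 0, so s·k^α = (n + δ)·k.
So s / (n + δ) = (k*)^(1−α) = 5.20^0.73 = 3.3318.
Therefore n + δ = s / 3.3318 = 0.31 / 3.3318 = 0.0930, so δ = 0.0930 − 0.026 = 0.0670.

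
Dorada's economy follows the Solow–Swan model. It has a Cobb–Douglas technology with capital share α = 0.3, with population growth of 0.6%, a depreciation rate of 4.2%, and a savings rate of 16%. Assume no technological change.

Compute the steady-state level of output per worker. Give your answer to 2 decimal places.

y* = 1.68

At the steady state, Δk = 0, so s·k^α = (n + δ)·k.
Rearranging, k^(1−α) = s / (n + δ).
k^0.7 = 0.16 / (0.006 + 0.042) = 0.16 / 0.048 = 3.3333
k* = 3.3333^(1/0.7) ≈ 5.5842
y* = (k*)^α = 5.5842^0.3 ≈ 1.6753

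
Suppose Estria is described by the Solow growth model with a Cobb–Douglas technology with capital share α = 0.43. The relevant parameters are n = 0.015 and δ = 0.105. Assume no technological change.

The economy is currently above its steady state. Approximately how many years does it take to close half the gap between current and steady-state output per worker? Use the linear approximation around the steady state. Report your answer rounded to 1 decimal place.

Near the steady state the convergence rate is λ = (1 − α)(n + δ).
λ = (1 − 0.43) × 0.120 = 0.57 × 0.120 = 0.0684
Half-life = ln 2 / λ = 0.6931 / 0.0684 ≈ 10.13 years

t_½ ≈ 10.1 years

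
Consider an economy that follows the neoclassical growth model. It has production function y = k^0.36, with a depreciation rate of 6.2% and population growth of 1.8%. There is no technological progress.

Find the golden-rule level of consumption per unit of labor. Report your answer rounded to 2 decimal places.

c_gold ≈ 1.49

At the golden rule, f'(k) = n + δ, so α·k^(α−1) = n + δ and k_gold = (α/(n + δ))^(1/(1−α)).
k_gold = (0.36/0.080)^(1/0.64) = 4.5000^1.5625 ≈ 10.4868
c_gold = f(k_gold) − (n + δ)·k_gold = 2.3304 − 0.080×10.4868 ≈ 1.4915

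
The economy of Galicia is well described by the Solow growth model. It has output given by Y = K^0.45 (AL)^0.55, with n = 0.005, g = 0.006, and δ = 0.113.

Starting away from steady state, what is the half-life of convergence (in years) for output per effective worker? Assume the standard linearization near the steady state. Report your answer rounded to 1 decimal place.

t_½ ≈ 10.2 years

Near the steady state the convergence rate is λ = (1 − α)(n + g + δ).
λ = (1 − 0.45) × 0.124 = 0.55 × 0.124 = 0.0682
Half-life = ln 2 / λ = 0.6931 / 0.0682 ≈ 10.16 years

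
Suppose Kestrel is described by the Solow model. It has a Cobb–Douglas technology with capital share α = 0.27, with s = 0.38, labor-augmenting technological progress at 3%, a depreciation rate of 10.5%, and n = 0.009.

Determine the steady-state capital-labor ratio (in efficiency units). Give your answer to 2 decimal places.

At the steady state, Δk = 0, so s·k^α = (n + g + δ)·k.
Rearranging, k^(1−α) = s / (n + g + δ).
k^0.73 = 0.38 / (0.009 + 0.030 + 0.105) = 0.38 / 0.144 = 2.6389
k* = 2.6389^(1/0.73) ≈ 3.7783

k* ≈ 3.78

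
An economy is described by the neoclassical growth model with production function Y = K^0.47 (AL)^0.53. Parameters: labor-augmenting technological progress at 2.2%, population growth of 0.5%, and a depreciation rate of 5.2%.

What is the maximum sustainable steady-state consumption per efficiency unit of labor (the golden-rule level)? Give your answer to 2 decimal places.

At the golden rule, f'(k) = n + g + δ, so α·k^(α−1) = n + g + δ and k_gold = (α/(n + g + δ))^(1/(1−α)).
k_gold = (0.47/0.079)^(1/0.53) = 5.9494^1.8868 ≈ 28.9252
c_gold = f(k_gold) − (n + g + δ)·k_gold = 4.8618 − 0.079×28.9252 ≈ 2.5767

c_gold ≈ 2.58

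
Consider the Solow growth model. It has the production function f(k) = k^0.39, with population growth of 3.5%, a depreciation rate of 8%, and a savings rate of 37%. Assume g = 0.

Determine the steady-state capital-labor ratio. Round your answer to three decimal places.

At the steady state, Δk = 0, so s·k^α = (n + δ)·k.
Rearranging, k^(1−α) = s / (n + δ).
k^0.61 = 0.37 / (0.035 + 0.080) = 0.37 / 0.115 = 3.2174
k* = 3.2174^(1/0.61) ≈ 6.7917

k* = 6.792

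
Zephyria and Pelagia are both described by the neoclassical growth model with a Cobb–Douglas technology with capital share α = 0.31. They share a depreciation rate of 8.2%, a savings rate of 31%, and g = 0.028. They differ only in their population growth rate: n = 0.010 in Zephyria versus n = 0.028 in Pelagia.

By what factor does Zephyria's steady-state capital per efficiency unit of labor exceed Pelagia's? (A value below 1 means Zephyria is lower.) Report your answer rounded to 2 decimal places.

Steady-state k* = [s/(n + g + δ)]^(1/(1−α)), so the ratio is [ (s_Z/(n + g + δ)_Z) / (s_P/(n + g + δ)_P) ]^1.4493.
s_Z/(n + g + δ)_Z = 0.31/0.120 = 2.5833; s_P/(n + g + δ)_P = 0.31/0.138 = 2.2464.
Ratio = (2.5833/2.2464)^1.4493 = 1.1500^1.4493 ≈ 1.2245

k*_Z / k*_P ≈ 1.22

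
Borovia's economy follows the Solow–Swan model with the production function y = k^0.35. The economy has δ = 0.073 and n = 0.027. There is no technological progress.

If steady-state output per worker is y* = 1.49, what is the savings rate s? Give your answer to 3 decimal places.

s ≈ 0.210

Steady state requires s·f(k) = (n + δ)·k, i.e. s·k^α = (n + δ)·k.
Since y* = [s/(n + δ)]^(α/(1−α)), we have s/(n + δ) = (y*)^((1−α)/α) = 1.49^1.8571 = 2.0971.
Therefore s = 2.0971 × (n + δ) = 2.0971 × 0.100 = 0.2097.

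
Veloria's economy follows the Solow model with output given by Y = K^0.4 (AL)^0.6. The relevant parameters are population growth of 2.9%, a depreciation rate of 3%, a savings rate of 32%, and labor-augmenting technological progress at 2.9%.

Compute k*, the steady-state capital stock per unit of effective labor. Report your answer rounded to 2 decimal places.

Steady state requires s·f(k) = (n + g + δ)·k, i.e. s·k^α = (n + g + δ)·k.
Rearranging, k^(1−α) = s / (n + g + δ).
k^0.6 = 0.32 / (0.029 + 0.029 + 0.030) = 0.32 / 0.088 = 3.6364
k* = 3.6364^(1/0.6) ≈ 8.5991

k* ≈ 8.60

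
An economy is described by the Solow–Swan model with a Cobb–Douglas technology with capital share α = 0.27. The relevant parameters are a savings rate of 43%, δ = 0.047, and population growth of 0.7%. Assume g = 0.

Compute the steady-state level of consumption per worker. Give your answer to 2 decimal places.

c* ≈ 1.23

Steady state requires s·f(k) = (n + δ)·k, i.e. s·k^α = (n + δ)·k.
Dividing both sides by k: k^(1−α) = s / (n + δ).
k^0.73 = 0.43 / (0.007 + 0.047) = 0.43 / 0.054 = 7.9630
k* = 7.9630^(1/0.73) ≈ 17.1535
y* = (k*)^α = 17.1535^0.27 ≈ 2.1541
c* = (1 − s)·y* = (1 − 0.43) × 2.1541 ≈ 1.2278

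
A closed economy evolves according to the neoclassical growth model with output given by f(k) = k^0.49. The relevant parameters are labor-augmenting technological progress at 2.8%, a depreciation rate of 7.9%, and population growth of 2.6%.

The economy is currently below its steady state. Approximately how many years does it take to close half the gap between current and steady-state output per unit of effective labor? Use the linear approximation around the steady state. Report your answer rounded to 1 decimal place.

half-life ≈ 10.2 years

Near the steady state the convergence rate is λ = (1 − α)(n + g + δ).
λ = (1 − 0.49) × 0.133 = 0.51 × 0.133 = 0.06783
Half-life = ln 2 / λ = 0.6931 / 0.06783 ≈ 10.22 years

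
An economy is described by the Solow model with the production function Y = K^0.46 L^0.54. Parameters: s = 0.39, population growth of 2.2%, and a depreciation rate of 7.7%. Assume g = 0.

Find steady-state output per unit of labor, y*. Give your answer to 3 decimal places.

y* = 3.215

In steady state, investment equals break-even investment: s·k^α = (n + δ)·k.
Dividing both sides by k: k^(1−α) = s / (n + δ).
k^0.54 = 0.39 / (0.022 + 0.077) = 0.39 / 0.099 = 3.9394
k* = 3.9394^(1/0.54) ≈ 12.6663
y* = (k*)^α = 12.6663^0.46 ≈ 3.2153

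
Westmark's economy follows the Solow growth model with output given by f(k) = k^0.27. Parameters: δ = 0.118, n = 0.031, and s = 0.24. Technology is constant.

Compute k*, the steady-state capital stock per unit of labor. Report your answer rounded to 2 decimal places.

At the steady state, Δk = 0, so s·k^α = (n + δ)·k.
Dividing both sides by k: k^(1−α) = s / (n + δ).
k^0.73 = 0.24 / (0.031 + 0.118) = 0.24 / 0.149 = 1.6107
k* = 1.6107^(1/0.73) ≈ 1.9212

k* ≈ 1.92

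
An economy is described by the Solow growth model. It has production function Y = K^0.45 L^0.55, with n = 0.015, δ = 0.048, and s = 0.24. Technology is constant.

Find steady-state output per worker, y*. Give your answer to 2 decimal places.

In steady state, investment equals break-even investment: s·k^α = (n + δ)·k.
Dividing both sides by k: k^(1−α) = s / (n + δ).
k^0.55 = 0.24 / (0.015 + 0.048) = 0.24 / 0.063 = 3.8095
k* = 3.8095^(1/0.55) ≈ 11.3795
y* = (k*)^α = 11.3795^0.45 ≈ 2.9871

y* = 2.99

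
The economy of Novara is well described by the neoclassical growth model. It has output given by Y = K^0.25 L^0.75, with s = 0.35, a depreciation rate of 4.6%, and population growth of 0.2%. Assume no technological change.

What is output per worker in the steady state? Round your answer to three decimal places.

y* ≈ 1.939

At the steady state, Δk = 0, so s·k^α = (n + δ)·k.
Rearranging, k^(1−α) = s / (n + δ).
k^0.75 = 0.35 / (0.002 + 0.046) = 0.35 / 0.048 = 7.2917
k* = 7.2917^(1/0.75) ≈ 14.1396
y* = (k*)^α = 14.1396^0.25 ≈ 1.9391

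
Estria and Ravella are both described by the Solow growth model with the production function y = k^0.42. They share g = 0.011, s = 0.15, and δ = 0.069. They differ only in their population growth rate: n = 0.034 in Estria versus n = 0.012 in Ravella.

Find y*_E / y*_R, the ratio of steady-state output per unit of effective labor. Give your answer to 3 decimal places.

Steady-state y* = [s/(n + g + δ)]^(α/(1−α)), so the ratio is [ (s_E/(n + g + δ)_E) / (s_R/(n + g + δ)_R) ]^0.7241.
s_E/(n + g + δ)_E = 0.15/0.114 = 1.3158; s_R/(n + g + δ)_R = 0.15/0.092 = 1.6304.
Ratio = (1.3158/1.6304)^0.7241 = 0.8070^0.7241 ≈ 0.8562

ratio ≈ 0.856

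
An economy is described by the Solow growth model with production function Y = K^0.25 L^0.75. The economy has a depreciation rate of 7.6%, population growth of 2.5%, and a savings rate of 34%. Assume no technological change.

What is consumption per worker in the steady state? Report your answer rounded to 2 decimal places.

c* = 0.99

At the steady state, Δk = 0, so s·k^α = (n + δ)·k.
Rearranging, k^(1−α) = s / (n + δ).
k^0.75 = 0.34 / (0.025 + 0.076) = 0.34 / 0.101 = 3.3663
k* = 3.3663^(1/0.75) ≈ 5.0451
y* = (k*)^α = 5.0451^0.25 ≈ 1.4987
c* = (1 − s)·y* = (1 − 0.34) × 1.4987 ≈ 0.9891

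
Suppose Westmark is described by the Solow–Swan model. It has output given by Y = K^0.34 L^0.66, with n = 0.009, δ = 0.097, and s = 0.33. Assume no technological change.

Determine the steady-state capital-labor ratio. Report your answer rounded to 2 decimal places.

Steady state requires s·f(k) = (n + δ)·k, i.e. s·k^α = (n + δ)·k.
Dividing both sides by k: k^(1−α) = s / (n + δ).
k^0.66 = 0.33 / (0.009 + 0.097) = 0.33 / 0.106 = 3.1132
k* = 3.1132^(1/0.66) ≈ 5.5883

k* = 5.59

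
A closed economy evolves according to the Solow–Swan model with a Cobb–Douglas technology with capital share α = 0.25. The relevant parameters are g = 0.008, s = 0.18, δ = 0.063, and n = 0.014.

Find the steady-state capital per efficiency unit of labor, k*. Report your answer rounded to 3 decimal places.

k* ≈ 2.719

In steady state, investment equals break-even investment: s·k^α = (n + g + δ)·k.
Rearranging, k^(1−α) = s / (n + g + δ).
k^0.75 = 0.18 / (0.014 + 0.008 + 0.063) = 0.18 / 0.085 = 2.1176
k* = 2.1176^(1/0.75) ≈ 2.7193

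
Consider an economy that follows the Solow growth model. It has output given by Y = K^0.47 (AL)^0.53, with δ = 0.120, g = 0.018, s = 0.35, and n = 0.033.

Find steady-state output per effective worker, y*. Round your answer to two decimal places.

y* = 1.89

Steady state requires s·f(k) = (n + g + δ)·k, i.e. s·k^α = (n + g + δ)·k.
Rearranging, k^(1−α) = s / (n + g + δ).
k^0.53 = 0.35 / (0.033 + 0.018 + 0.120) = 0.35 / 0.171 = 2.0468
k* = 2.0468^(1/0.53) ≈ 3.8631
y* = (k*)^α = 3.8631^0.47 ≈ 1.8874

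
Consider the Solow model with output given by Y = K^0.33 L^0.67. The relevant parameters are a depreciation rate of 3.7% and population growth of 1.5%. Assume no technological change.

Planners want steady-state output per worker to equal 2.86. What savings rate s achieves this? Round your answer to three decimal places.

Steady state requires s·f(k) = (n + δ)·k, i.e. s·k^α = (n + δ)·k.
Since y* = [s/(n + δ)]^(α/(1−α)), we have s/(n + δ) = (y*)^((1−α)/α) = 2.86^2.0303 = 8.4442.
Therefore s = 8.4442 × (n + δ) = 8.4442 × 0.052 = 0.4391.

s ≈ 0.439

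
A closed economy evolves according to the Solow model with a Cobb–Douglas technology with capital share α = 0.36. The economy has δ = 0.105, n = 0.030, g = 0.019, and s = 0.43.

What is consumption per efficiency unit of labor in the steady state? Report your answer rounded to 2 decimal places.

Steady state requires s·f(k) = (n + g + δ)·k, i.e. s·k^α = (n + g + δ)·k.
Dividing both sides by k: k^(1−α) = s / (n + g + δ).
k^0.64 = 0.43 / (0.030 + 0.019 + 0.105) = 0.43 / 0.154 = 2.7922
k* = 2.7922^(1/0.64) ≈ 4.9750
y* = (k*)^α = 4.9750^0.36 ≈ 1.7817
c* = (1 − s)·y* = (1 − 0.43) × 1.7817 ≈ 1.0156

c* ≈ 1.02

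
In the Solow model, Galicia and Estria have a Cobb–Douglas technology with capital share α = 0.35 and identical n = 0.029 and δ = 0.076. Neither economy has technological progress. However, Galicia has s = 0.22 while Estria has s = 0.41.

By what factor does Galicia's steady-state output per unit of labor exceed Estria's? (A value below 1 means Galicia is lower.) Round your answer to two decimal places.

ratio ≈ 0.72

Steady-state y* = [s/(n + δ)]^(α/(1−α)), so the ratio is [ (s_G/(n + δ)_G) / (s_E/(n + δ)_E) ]^0.5385.
s_G/(n + δ)_G = 0.22/0.105 = 2.0952; s_E/(n + δ)_E = 0.41/0.105 = 3.9048.
Ratio = (2.0952/3.9048)^0.5385 = 0.5366^0.5385 ≈ 0.7152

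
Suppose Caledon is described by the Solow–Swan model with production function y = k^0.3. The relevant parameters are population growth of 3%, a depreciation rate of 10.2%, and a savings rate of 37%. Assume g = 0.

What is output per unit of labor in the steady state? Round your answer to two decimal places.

y* = 1.56

At the steady state, Δk = 0, so s·k^α = (n + δ)·k.
Dividing both sides by k: k^(1−α) = s / (n + δ).
k^0.7 = 0.37 / (0.030 + 0.102) = 0.37 / 0.132 = 2.8030
k* = 2.8030^(1/0.7) ≈ 4.3597
y* = (k*)^α = 4.3597^0.3 ≈ 1.5554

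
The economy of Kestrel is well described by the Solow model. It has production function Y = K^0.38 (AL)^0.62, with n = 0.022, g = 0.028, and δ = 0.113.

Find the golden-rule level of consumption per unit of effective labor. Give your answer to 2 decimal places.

At the golden rule, f'(k) = n + g + δ, so α·k^(α−1) = n + g + δ and k_gold = (α/(n + g + δ))^(1/(1−α)).
k_gold = (0.38/0.163)^(1/0.62) = 2.3313^1.6129 ≈ 3.9165
c_gold = f(k_gold) − (n + g + δ)·k_gold = 1.6800 − 0.163×3.9165 ≈ 1.0416

c_gold ≈ 1.04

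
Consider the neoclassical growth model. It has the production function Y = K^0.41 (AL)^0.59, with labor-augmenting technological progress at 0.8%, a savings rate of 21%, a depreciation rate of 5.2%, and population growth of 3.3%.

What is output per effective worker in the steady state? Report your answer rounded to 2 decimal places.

y* ≈ 1.76

At the steady state, Δk = 0, so s·k^α = (n + g + δ)·k.
Dividing both sides by k: k^(1−α) = s / (n + g + δ).
k^0.59 = 0.21 / (0.033 + 0.008 + 0.052) = 0.21 / 0.093 = 2.2581
k* = 2.2581^(1/0.59) ≈ 3.9771
y* = (k*)^α = 3.9771^0.41 ≈ 1.7613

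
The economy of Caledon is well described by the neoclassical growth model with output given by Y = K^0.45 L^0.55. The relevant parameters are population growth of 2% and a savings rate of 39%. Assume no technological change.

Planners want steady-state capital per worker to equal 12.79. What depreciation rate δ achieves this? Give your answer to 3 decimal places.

Steady state requires s·f(k) = (n + δ)·k, i.e. s·k^α = (n + δ)·k.
So s / (n + δ) = (k*)^(1−α) = 12.79^0.55 = 4.0624.
Therefore n + δ = s / 4.0624 = 0.39 / 4.0624 = 0.0960, so δ = 0.0960 − 0.020 = 0.0760.

δ ≈ 0.076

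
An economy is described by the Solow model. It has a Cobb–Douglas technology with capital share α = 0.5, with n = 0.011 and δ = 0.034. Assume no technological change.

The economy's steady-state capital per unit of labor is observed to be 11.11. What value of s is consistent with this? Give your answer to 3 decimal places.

s ≈ 0.150

Steady state requires s·f(k) = (n + δ)·k, i.e. s·k^α = (n + δ)·k.
So s / (n + δ) = (k*)^(1−α) = 11.11^0.5 = 3.3332.
Therefore s = 3.3332 × (n + δ) = 3.3332 × 0.045 = 0.1500.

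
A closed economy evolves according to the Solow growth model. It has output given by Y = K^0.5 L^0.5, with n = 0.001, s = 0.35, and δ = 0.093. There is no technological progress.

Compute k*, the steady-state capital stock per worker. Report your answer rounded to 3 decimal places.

k* ≈ 13.864

In steady state, investment equals break-even investment: s·k^α = (n + δ)·k.
Rearranging, k^(1−α) = s / (n + δ).
k^0.5 = 0.35 / (0.001 + 0.093) = 0.35 / 0.094 = 3.7234
k* = 3.7234^(1/0.5) ≈ 13.8637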